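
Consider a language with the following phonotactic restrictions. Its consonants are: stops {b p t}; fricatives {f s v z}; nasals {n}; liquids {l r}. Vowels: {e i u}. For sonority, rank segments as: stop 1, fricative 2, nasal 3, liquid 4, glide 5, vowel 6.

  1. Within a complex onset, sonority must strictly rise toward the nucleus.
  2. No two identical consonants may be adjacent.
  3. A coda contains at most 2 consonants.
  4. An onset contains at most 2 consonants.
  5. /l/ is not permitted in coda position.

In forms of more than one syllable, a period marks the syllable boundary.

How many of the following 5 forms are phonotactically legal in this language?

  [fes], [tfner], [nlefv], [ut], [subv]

[fes] — σ1 onset /f/, coda /s/ ok → phonotactically legal
[tfner] — violates constraint 4: syllable 1 onset /tfn/ has 3 consonants (> 2) → phonotactically illegal
[nlefv] — σ1 onset /nl/ (3→4 rises), coda /fv/ (2C) ok → phonotactically legal
[ut] — σ1 onset /∅/, coda /t/ ok → phonotactically legal
[subv] — σ1 onset /s/, coda /bv/ (2C) ok → phonotactically legal
Phonotactically legal: [fes], [nlefv], [ut], [subv] → 4.

4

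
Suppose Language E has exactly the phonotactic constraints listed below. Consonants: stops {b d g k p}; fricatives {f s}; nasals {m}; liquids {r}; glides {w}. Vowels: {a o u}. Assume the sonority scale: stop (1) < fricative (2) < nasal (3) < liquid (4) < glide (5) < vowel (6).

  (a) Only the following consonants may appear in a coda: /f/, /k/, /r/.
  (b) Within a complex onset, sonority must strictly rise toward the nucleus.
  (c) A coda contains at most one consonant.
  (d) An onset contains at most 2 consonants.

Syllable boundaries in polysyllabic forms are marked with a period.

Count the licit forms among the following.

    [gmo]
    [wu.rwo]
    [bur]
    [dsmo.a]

3

[gmo] — σ1 onset /gm/ (1→3 rises), coda /∅/ ok → licit
[wu.rwo] — σ1 onset /w/, coda /∅/ ok; σ2 onset /rw/ (4→5 rises), coda /∅/ ok → licit
[bur] — σ1 onset /b/, coda /r/ ok → licit
[dsmo.a] — violates constraint (d): syllable 1 onset /dsm/ has 3 consonants (> 2) → illicit
Licit: [gmo], [wu.rwo], [bur] → 3.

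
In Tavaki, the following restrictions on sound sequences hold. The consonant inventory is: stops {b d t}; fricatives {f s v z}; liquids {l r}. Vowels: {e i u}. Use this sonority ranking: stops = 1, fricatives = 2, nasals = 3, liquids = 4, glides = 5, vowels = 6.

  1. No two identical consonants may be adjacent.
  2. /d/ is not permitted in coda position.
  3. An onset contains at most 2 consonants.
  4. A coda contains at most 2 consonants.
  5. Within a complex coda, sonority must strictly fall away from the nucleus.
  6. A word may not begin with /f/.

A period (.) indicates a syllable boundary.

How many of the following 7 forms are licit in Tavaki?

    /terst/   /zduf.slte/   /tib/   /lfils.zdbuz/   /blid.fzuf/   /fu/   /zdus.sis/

/terst/ — violates constraint 4: syllable 1 coda /rst/ has 3 consonants (> 2) → illicit
/zduf.slte/ — violates constraint 3: syllable 2 onset /slt/ has 3 consonants (> 2) → illicit
/tib/ — σ1 onset /t/, coda /b/ ok → licit
/lfils.zdbuz/ — violates constraint 3: syllable 2 onset /zdb/ has 3 consonants (> 2) → illicit
/blid.fzuf/ — violates constraint 2: syllable 1 coda contains /d/ → illicit
/fu/ — violates constraint 6: word begins with /f/ → illicit
/zdus.sis/ — violates constraint 1: adjacent identical consonants /ss/ → illicit
Licit: /tib/ → 1.

1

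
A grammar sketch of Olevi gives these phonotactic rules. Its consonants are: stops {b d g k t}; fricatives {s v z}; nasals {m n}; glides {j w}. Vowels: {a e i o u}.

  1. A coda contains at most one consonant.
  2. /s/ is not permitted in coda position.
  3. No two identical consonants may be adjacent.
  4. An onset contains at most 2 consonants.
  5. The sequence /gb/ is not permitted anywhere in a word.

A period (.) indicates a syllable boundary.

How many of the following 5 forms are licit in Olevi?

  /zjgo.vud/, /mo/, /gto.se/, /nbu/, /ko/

/zjgo.vud/ — violates constraint 4: syllable 1 onset /zjg/ has 3 consonants (> 2) → illicit
/mo/ — σ1 onset /m/, coda /∅/ ok → licit
/gto.se/ — σ1 onset /gt/ (2C), coda /∅/ ok; σ2 onset /s/, coda /∅/ ok → licit
/nbu/ — σ1 onset /nb/ (2C), coda /∅/ ok → licit
/ko/ — σ1 onset /k/, coda /∅/ ok → licit
Licit: /mo/, /gto.se/, /nbu/, /ko/ → 4.

4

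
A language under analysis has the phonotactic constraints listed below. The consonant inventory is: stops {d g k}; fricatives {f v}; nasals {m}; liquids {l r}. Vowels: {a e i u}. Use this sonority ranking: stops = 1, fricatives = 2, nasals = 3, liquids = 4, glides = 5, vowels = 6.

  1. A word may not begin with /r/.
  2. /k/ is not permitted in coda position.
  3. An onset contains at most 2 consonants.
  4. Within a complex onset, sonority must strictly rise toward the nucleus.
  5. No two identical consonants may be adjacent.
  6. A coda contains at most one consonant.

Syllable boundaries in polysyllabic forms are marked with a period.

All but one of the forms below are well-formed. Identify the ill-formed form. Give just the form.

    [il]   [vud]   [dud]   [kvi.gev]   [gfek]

[il] — σ1 onset /∅/, coda /l/ ok → well-formed
[vud] — σ1 onset /v/, coda /d/ ok → well-formed
[dud] — σ1 onset /d/, coda /d/ ok → well-formed
[kvi.gev] — σ1 onset /kv/ (1→2 rises), coda /∅/ ok; σ2 onset /g/, coda /v/ ok → well-formed
[gfek] — violates constraint 2: syllable 1 coda contains /k/ → ill-formed

[gfek]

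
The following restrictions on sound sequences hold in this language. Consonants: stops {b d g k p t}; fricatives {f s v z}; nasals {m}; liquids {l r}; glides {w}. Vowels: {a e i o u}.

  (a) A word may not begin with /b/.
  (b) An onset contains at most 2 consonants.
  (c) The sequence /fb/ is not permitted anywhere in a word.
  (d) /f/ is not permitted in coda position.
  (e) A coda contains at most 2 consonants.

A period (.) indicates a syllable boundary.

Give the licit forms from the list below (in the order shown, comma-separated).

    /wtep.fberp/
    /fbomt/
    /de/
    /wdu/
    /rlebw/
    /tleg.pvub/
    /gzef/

/wtep.fberp/ — violates constraint (c): contains banned sequence /fb/ → illicit
/fbomt/ — violates constraint (c): contains banned sequence /fb/ → illicit
/de/ — σ1 onset /d/, coda /∅/ ok → licit
/wdu/ — σ1 onset /wd/ (2C), coda /∅/ ok → licit
/rlebw/ — σ1 onset /rl/ (2C), coda /bw/ (2C) ok → licit
/tleg.pvub/ — σ1 onset /tl/ (2C), coda /g/ ok; σ2 onset /pv/ (2C), coda /b/ ok → licit
/gzef/ — violates constraint (d): syllable 1 coda contains /f/ → illicit

/de/, /wdu/, /rlebw/, /tleg.pvub/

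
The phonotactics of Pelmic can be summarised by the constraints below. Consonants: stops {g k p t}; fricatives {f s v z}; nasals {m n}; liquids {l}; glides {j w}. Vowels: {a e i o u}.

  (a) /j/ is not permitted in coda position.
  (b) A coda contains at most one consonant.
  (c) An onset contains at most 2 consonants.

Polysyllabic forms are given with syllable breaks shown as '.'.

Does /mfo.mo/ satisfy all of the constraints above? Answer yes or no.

/mfo.mo/ — σ1 onset /mf/ (2C), coda /∅/ ok; σ2 onset /m/, coda /∅/ ok → permitted

yes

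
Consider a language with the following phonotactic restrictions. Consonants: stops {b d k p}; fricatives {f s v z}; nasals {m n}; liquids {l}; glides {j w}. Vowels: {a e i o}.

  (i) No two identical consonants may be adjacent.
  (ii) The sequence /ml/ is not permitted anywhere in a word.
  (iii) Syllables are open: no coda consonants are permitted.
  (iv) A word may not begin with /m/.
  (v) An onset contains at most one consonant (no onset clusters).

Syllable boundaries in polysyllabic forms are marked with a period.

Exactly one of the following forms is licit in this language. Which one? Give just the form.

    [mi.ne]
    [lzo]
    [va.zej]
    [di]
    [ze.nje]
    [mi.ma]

[di]

[mi.ne] — violates constraint (iv): word begins with /m/ → illicit
[lzo] — violates constraint (v): syllable 1 onset /lz/ has 2 consonants (> 1) → illicit
[va.zej] — violates constraint (iii): syllable 2 coda /j/ has 1 consonant (> 0) → illicit
[di] — σ1 onset /d/, coda /∅/ ok → licit
[ze.nje] — violates constraint (v): syllable 2 onset /nj/ has 2 consonants (> 1) → illicit
[mi.ma] — violates constraint (iv): word begins with /m/ → illicit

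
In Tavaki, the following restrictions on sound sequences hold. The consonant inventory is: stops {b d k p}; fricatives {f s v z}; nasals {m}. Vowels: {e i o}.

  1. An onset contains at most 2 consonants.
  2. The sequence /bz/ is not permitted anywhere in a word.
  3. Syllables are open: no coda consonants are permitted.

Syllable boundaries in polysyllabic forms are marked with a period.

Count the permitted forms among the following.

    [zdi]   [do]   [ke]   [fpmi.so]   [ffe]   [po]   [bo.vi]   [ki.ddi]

[zdi] — σ1 onset /zd/ (2C), coda /∅/ ok → permitted
[do] — σ1 onset /d/, coda /∅/ ok → permitted
[ke] — σ1 onset /k/, coda /∅/ ok → permitted
[fpmi.so] — violates constraint 1: syllable 1 onset /fpm/ has 3 consonants (> 2) → not permitted
[ffe] — σ1 onset /ff/ (2C), coda /∅/ ok → permitted
[po] — σ1 onset /p/, coda /∅/ ok → permitted
[bo.vi] — σ1 onset /b/, coda /∅/ ok; σ2 onset /v/, coda /∅/ ok → permitted
[ki.ddi] — σ1 onset /k/, coda /∅/ ok; σ2 onset /dd/ (2C), coda /∅/ ok → permitted
Permitted: [zdi], [do], [ke], [ffe], [po], [bo.vi], [ki.ddi] → 7.

7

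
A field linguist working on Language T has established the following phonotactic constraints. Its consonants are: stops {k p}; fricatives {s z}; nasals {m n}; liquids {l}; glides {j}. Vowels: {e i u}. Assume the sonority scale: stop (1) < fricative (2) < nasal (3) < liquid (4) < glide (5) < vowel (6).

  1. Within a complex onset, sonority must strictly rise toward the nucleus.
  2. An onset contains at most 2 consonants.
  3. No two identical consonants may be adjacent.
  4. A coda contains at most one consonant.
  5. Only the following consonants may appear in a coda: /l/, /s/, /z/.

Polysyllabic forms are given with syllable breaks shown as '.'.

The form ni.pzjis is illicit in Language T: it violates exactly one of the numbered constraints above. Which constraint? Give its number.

2

ni.pzjis: syllable 2 onset /pzj/ has 3 consonants (> 2).
This is a violation of constraint 2: "An onset contains at most 2 consonants."
The remaining constraints (1, 3, 4, 5) are satisfied.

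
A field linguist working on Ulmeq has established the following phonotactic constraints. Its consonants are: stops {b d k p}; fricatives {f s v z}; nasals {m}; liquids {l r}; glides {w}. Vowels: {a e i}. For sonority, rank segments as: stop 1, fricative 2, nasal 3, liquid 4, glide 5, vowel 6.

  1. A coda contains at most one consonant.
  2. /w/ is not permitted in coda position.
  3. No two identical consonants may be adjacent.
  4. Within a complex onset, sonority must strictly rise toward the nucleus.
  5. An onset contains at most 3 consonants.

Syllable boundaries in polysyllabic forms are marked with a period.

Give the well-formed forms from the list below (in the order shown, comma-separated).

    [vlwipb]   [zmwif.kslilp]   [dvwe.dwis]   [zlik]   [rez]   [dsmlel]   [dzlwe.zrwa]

[vlwipb] — violates constraint 1: syllable 1 coda /pb/ has 2 consonants (> 1) → ill-formed
[zmwif.kslilp] — violates constraint 1: syllable 2 coda /lp/ has 2 consonants (> 1) → ill-formed
[dvwe.dwis] — σ1 onset /dvw/ (1→2→5 rises), coda /∅/ ok; σ2 onset /dw/ (1→5 rises), coda /s/ ok → well-formed
[zlik] — σ1 onset /zl/ (2→4 rises), coda /k/ ok → well-formed
[rez] — σ1 onset /r/, coda /z/ ok → well-formed
[dsmlel] — violates constraint 5: syllable 1 onset /dsml/ has 4 consonants (> 3) → ill-formed
[dzlwe.zrwa] — violates constraint 5: syllable 1 onset /dzlw/ has 4 consonants (> 3) → ill-formed

[dvwe.dwis], [zlik], [rez]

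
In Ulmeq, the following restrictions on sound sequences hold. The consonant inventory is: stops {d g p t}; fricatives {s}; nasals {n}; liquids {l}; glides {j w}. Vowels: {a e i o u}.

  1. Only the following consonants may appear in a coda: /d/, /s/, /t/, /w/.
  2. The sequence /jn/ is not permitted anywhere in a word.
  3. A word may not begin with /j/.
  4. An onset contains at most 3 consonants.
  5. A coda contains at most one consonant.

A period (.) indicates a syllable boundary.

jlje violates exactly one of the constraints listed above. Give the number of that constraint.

jlje: word begins with /j/.
This is a violation of constraint 3: "A word may not begin with /j/."
The remaining constraints (1, 2, 4, 5) are satisfied.

3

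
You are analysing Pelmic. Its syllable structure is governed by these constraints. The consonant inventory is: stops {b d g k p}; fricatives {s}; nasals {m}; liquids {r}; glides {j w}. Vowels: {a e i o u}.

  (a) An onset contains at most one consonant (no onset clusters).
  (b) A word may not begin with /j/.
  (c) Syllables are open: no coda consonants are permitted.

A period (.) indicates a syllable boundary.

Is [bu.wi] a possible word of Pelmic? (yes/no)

yes

[bu.wi] — σ1 onset /b/, coda /∅/ ok; σ2 onset /w/, coda /∅/ ok → licit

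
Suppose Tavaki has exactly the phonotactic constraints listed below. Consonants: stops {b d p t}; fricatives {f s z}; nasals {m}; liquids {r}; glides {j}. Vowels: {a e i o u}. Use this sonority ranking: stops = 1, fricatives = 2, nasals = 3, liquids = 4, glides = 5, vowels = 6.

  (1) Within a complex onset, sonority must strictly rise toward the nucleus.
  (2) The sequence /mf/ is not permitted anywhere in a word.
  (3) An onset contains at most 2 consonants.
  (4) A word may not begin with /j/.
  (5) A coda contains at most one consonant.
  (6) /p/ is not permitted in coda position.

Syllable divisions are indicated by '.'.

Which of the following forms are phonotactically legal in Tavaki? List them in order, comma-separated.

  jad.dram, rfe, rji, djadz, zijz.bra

jad.dram — violates constraint 4: word begins with /j/ → phonotactically illegal
rfe — violates constraint 1: syllable 1 onset /rf/: /r/ (liquid, 4) → /f/ (fricative, 2) does not rise → phonotactically illegal
rji — σ1 onset /rj/ (4→5 rises), coda /∅/ ok → phonotactically legal
djadz — violates constraint 5: syllable 1 coda /dz/ has 2 consonants (> 1) → phonotactically illegal
zijz.bra — violates constraint 5: syllable 1 coda /jz/ has 2 consonants (> 1) → phonotactically illegal

rji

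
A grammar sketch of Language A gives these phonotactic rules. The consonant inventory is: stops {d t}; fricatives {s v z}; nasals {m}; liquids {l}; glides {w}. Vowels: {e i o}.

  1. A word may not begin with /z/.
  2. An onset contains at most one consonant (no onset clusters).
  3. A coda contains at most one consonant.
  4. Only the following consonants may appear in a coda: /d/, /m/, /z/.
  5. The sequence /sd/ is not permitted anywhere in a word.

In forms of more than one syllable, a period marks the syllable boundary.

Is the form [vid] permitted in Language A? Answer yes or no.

yes

[vid] — σ1 onset /v/, coda /d/ ok → permitted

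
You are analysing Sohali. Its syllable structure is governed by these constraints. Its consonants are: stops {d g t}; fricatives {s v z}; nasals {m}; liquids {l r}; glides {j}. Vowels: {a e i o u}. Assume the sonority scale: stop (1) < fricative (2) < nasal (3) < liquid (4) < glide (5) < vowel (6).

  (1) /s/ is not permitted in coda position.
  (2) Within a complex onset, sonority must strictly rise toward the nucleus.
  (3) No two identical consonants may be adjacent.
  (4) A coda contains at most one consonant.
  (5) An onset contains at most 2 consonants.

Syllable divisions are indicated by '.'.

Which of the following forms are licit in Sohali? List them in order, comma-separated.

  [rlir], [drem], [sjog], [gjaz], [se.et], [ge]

[rlir] — violates constraint 2: syllable 1 onset /rl/: /r/ (liquid, 4) → /l/ (liquid, 4) does not rise → illicit
[drem] — σ1 onset /dr/ (1→4 rises), coda /m/ ok → licit
[sjog] — σ1 onset /sj/ (2→5 rises), coda /g/ ok → licit
[gjaz] — σ1 onset /gj/ (1→5 rises), coda /z/ ok → licit
[se.et] — σ1 onset /s/, coda /∅/ ok; σ2 onset /∅/, coda /t/ ok → licit
[ge] — σ1 onset /g/, coda /∅/ ok → licit

[drem], [sjog], [gjaz], [se.et], [ge]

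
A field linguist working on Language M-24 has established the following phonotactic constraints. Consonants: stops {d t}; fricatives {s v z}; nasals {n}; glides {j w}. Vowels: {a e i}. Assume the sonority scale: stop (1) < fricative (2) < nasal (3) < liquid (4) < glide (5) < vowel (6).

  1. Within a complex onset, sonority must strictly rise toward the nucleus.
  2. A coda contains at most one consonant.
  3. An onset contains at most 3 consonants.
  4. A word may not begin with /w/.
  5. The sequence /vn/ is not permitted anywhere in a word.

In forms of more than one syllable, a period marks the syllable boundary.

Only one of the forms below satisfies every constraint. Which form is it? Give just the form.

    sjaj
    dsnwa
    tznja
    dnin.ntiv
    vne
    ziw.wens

sjaj — σ1 onset /sj/ (2→5 rises), coda /j/ ok → well-formed
dsnwa — violates constraint 3: syllable 1 onset /dsnw/ has 4 consonants (> 3) → ill-formed
tznja — violates constraint 3: syllable 1 onset /tznj/ has 4 consonants (> 3) → ill-formed
dnin.ntiv — violates constraint 1: syllable 2 onset /nt/: /n/ (nasal, 3) → /t/ (stop, 1) does not rise → ill-formed
vne — violates constraint 5: contains banned sequence /vn/ → ill-formed
ziw.wens — violates constraint 2: syllable 2 coda /ns/ has 2 consonants (> 1) → ill-formed

sjaj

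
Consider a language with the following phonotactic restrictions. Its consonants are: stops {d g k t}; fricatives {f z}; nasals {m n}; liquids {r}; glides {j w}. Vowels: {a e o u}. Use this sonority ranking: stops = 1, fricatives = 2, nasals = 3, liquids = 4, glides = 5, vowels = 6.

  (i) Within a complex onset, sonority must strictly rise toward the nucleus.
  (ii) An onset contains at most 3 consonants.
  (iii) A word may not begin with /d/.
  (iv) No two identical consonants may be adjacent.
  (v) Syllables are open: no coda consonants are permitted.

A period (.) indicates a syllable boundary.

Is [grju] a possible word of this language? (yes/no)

yes

[grju] — σ1 onset /grj/ (1→4→5 rises), coda /∅/ ok → well-formed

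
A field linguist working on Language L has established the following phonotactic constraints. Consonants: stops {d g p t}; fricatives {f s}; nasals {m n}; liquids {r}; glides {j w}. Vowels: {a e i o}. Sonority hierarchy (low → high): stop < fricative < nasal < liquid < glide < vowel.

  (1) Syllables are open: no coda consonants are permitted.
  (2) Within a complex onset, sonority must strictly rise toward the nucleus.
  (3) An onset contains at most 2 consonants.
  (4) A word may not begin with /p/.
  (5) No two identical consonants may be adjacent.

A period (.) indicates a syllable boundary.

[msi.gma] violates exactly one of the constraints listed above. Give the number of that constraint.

2

[msi.gma]: syllable 1 onset /ms/: /m/ (nasal, 3) → /s/ (fricative, 2) does not rise.
This is a violation of constraint 2: "Within a complex onset, sonority must strictly rise toward the nucleus."
The remaining constraints (1, 3, 4, 5) are satisfied.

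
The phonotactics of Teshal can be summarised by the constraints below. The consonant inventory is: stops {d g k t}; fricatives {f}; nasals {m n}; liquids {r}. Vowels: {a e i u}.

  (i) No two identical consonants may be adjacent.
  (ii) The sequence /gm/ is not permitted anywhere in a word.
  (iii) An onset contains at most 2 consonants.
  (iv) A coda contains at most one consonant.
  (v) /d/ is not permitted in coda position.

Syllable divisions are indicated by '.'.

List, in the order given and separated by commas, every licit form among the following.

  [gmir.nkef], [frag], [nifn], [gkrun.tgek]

[gmir.nkef] — violates constraint (ii): contains banned sequence /gm/ → illicit
[frag] — σ1 onset /fr/ (2C), coda /g/ ok → licit
[nifn] — violates constraint (iv): syllable 1 coda /fn/ has 2 consonants (> 1) → illicit
[gkrun.tgek] — violates constraint (iii): syllable 1 onset /gkr/ has 3 consonants (> 2) → illicit

[frag]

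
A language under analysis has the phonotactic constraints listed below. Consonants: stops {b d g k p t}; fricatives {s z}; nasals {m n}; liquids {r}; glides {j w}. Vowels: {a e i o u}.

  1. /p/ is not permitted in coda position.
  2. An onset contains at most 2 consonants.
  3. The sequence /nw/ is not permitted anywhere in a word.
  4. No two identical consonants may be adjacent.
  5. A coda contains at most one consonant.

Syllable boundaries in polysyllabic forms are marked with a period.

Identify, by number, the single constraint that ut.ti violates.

ut.ti: adjacent identical consonants /tt/.
This is a violation of constraint 4: "No two identical consonants may be adjacent."
The remaining constraints (1, 2, 3, 5) are satisfied.

4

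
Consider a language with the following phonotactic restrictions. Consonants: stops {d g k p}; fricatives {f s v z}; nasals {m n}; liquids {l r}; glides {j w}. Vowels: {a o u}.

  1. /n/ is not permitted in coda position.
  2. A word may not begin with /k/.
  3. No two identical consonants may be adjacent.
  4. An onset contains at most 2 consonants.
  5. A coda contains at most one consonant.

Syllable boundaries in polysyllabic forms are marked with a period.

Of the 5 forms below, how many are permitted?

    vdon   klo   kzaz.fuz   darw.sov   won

vdon — violates constraint 1: syllable 1 coda contains /n/ → not permitted
klo — violates constraint 2: word begins with /k/ → not permitted
kzaz.fuz — violates constraint 2: word begins with /k/ → not permitted
darw.sov — violates constraint 5: syllable 1 coda /rw/ has 2 consonants (> 1) → not permitted
won — violates constraint 1: syllable 1 coda contains /n/ → not permitted
No form is permitted → 0.

0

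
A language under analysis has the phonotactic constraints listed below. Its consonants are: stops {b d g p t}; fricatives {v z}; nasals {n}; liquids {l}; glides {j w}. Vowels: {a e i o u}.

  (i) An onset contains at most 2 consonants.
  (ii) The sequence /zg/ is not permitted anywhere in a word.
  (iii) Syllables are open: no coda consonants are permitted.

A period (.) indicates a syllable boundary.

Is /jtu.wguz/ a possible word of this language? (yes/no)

no

/jtu.wguz/ — violates constraint (iii): syllable 2 coda /z/ has 1 consonant (> 0) → ill-formed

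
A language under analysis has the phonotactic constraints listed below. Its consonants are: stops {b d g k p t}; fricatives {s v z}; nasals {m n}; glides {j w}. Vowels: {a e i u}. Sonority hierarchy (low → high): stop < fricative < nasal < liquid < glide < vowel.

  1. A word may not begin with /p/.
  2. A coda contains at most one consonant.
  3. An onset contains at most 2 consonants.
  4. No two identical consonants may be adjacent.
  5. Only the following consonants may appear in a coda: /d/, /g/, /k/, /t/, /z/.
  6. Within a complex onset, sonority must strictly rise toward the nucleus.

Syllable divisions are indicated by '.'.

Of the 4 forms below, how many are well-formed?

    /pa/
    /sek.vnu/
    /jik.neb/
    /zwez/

/pa/ — violates constraint 1: word begins with /p/ → ill-formed
/sek.vnu/ — σ1 onset /s/, coda /k/ ok; σ2 onset /vn/ (2→3 rises), coda /∅/ ok → well-formed
/jik.neb/ — violates constraint 5: syllable 2 coda contains /b/, which is not a licensed coda consonant → ill-formed
/zwez/ — σ1 onset /zw/ (2→5 rises), coda /z/ ok → well-formed
Well-formed: /sek.vnu/, /zwez/ → 2.

2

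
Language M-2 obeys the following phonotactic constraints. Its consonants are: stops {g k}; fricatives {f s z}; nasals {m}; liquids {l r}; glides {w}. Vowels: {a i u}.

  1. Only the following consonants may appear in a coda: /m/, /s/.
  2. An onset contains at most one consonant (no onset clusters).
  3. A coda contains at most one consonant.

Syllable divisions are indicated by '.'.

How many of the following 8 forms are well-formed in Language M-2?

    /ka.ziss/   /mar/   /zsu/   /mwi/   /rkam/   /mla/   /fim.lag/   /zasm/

0

/ka.ziss/ — violates constraint 3: syllable 2 coda /ss/ has 2 consonants (> 1) → ill-formed
/mar/ — violates constraint 1: syllable 1 coda contains /r/, which is not a licensed coda consonant → ill-formed
/zsu/ — violates constraint 2: syllable 1 onset /zs/ has 2 consonants (> 1) → ill-formed
/mwi/ — violates constraint 2: syllable 1 onset /mw/ has 2 consonants (> 1) → ill-formed
/rkam/ — violates constraint 2: syllable 1 onset /rk/ has 2 consonants (> 1) → ill-formed
/mla/ — violates constraint 2: syllable 1 onset /ml/ has 2 consonants (> 1) → ill-formed
/fim.lag/ — violates constraint 1: syllable 2 coda contains /g/, which is not a licensed coda consonant → ill-formed
/zasm/ — violates constraint 3: syllable 1 coda /sm/ has 2 consonants (> 1) → ill-formed
No form is well-formed → 0.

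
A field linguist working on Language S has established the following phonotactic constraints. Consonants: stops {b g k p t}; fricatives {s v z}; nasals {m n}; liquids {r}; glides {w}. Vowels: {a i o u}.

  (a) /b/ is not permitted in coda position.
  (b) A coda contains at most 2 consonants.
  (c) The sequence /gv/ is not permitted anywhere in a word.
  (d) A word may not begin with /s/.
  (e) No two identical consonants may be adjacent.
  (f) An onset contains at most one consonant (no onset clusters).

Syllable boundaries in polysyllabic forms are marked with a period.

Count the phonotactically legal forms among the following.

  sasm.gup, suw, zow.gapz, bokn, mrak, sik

2

sasm.gup — violates constraint (d): word begins with /s/ → phonotactically illegal
suw — violates constraint (d): word begins with /s/ → phonotactically illegal
zow.gapz — σ1 onset /z/, coda /w/ ok; σ2 onset /g/, coda /pz/ (2C) ok → phonotactically legal
bokn — σ1 onset /b/, coda /kn/ (2C) ok → phonotactically legal
mrak — violates constraint (f): syllable 1 onset /mr/ has 2 consonants (> 1) → phonotactically illegal
sik — violates constraint (d): word begins with /s/ → phonotactically illegal
Phonotactically legal: zow.gapz, bokn → 2.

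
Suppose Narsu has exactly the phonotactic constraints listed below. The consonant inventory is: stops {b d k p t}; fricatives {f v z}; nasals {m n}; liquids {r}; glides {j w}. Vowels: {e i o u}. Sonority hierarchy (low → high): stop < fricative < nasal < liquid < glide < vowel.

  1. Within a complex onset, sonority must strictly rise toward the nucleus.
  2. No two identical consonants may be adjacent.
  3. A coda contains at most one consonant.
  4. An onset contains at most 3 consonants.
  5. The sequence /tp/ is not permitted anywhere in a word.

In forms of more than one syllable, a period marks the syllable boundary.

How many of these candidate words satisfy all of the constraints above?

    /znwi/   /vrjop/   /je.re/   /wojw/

3

/znwi/ — σ1 onset /znw/ (2→3→5 rises), coda /∅/ ok → permitted
/vrjop/ — σ1 onset /vrj/ (2→4→5 rises), coda /p/ ok → permitted
/je.re/ — σ1 onset /j/, coda /∅/ ok; σ2 onset /r/, coda /∅/ ok → permitted
/wojw/ — violates constraint 3: syllable 1 coda /jw/ has 2 consonants (> 1) → not permitted
Permitted: /znwi/, /vrjop/, /je.re/ → 3.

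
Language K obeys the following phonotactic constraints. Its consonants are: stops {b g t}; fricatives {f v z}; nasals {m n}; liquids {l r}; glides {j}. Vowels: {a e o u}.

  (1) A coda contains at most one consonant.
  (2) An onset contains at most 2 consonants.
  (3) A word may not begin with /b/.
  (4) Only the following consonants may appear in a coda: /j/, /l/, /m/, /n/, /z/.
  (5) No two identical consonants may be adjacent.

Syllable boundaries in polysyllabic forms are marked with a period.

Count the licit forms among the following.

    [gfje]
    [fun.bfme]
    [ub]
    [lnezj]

0

[gfje] — violates constraint 2: syllable 1 onset /gfj/ has 3 consonants (> 2) → illicit
[fun.bfme] — violates constraint 2: syllable 2 onset /bfm/ has 3 consonants (> 2) → illicit
[ub] — violates constraint 4: syllable 1 coda contains /b/, which is not a licensed coda consonant → illicit
[lnezj] — violates constraint 1: syllable 1 coda /zj/ has 2 consonants (> 1) → illicit
No form is licit → 0.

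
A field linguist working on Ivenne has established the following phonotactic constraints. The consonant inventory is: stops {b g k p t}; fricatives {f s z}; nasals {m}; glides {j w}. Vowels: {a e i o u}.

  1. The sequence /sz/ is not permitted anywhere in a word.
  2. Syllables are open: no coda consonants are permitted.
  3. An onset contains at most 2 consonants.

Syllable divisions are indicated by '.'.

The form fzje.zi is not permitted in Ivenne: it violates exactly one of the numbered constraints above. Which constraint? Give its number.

3

fzje.zi: syllable 1 onset /fzj/ has 3 consonants (> 2).
This is a violation of constraint 3: "An onset contains at most 2 consonants."
The remaining constraints (1, 2) are satisfied.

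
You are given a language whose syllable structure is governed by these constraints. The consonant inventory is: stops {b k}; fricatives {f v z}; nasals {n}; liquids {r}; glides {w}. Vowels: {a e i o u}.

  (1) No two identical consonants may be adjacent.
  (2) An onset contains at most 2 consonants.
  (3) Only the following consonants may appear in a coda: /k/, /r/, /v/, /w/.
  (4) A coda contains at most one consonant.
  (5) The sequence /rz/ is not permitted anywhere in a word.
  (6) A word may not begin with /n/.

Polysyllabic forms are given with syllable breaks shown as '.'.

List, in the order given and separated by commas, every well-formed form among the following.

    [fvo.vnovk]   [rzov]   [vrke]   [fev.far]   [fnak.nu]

[fvo.vnovk] — violates constraint 4: syllable 2 coda /vk/ has 2 consonants (> 1) → ill-formed
[rzov] — violates constraint 5: contains banned sequence /rz/ → ill-formed
[vrke] — violates constraint 2: syllable 1 onset /vrk/ has 3 consonants (> 2) → ill-formed
[fev.far] — σ1 onset /f/, coda /v/ ok; σ2 onset /f/, coda /r/ ok → well-formed
[fnak.nu] — σ1 onset /fn/ (2C), coda /k/ ok; σ2 onset /n/, coda /∅/ ok → well-formed

[fev.far], [fnak.nu]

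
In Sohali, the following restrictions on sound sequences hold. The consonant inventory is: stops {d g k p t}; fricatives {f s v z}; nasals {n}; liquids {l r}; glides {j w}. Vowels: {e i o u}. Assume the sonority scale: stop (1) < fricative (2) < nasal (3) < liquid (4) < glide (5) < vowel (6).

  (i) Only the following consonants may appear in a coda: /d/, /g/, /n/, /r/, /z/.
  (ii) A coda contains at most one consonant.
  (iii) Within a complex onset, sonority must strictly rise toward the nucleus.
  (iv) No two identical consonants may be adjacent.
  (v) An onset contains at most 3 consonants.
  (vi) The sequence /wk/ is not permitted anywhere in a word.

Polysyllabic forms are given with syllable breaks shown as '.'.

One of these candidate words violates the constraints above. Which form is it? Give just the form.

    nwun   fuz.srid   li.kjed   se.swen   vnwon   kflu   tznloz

tznloz

nwun — σ1 onset /nw/ (3→5 rises), coda /n/ ok → phonotactically legal
fuz.srid — σ1 onset /f/, coda /z/ ok; σ2 onset /sr/ (2→4 rises), coda /d/ ok → phonotactically legal
li.kjed — σ1 onset /l/, coda /∅/ ok; σ2 onset /kj/ (1→5 rises), coda /d/ ok → phonotactically legal
se.swen — σ1 onset /s/, coda /∅/ ok; σ2 onset /sw/ (2→5 rises), coda /n/ ok → phonotactically legal
vnwon — σ1 onset /vnw/ (2→3→5 rises), coda /n/ ok → phonotactically legal
kflu — σ1 onset /kfl/ (1→2→4 rises), coda /∅/ ok → phonotactically legal
tznloz — violates constraint (v): syllable 1 onset /tznl/ has 4 consonants (> 3) → phonotactically illegal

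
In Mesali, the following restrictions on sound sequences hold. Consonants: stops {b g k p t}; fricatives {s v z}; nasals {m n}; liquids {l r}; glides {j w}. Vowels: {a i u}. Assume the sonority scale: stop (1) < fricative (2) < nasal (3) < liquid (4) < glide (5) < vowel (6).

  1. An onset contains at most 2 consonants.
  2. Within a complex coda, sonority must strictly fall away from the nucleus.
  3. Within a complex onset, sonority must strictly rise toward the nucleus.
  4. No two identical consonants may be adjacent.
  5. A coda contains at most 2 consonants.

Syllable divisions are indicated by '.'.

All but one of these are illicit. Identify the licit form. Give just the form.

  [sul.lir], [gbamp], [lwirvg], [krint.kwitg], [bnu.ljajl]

[bnu.ljajl]

[sul.lir] — violates constraint 4: adjacent identical consonants /ll/ → illicit
[gbamp] — violates constraint 3: syllable 1 onset /gb/: /g/ (stop, 1) → /b/ (stop, 1) does not rise → illicit
[lwirvg] — violates constraint 5: syllable 1 coda /rvg/ has 3 consonants (> 2) → illicit
[krint.kwitg] — violates constraint 2: syllable 2 coda /tg/: /t/ (stop, 1) → /g/ (stop, 1) does not fall → illicit
[bnu.ljajl] — σ1 onset /bn/ (1→3 rises), coda /∅/ ok; σ2 onset /lj/ (4→5 rises), coda /jl/ (5→4 falls) ok → licit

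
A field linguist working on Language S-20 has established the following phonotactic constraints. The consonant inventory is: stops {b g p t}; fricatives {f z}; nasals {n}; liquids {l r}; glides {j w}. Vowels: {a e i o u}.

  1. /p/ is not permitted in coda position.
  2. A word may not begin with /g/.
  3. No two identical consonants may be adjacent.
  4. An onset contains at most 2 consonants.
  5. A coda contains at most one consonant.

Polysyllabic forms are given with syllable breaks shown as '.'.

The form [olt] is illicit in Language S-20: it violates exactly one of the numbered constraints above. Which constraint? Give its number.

5

[olt]: syllable 1 coda /lt/ has 2 consonants (> 1).
This is a violation of constraint 5: "A coda contains at most one consonant."
The remaining constraints (1, 2, 3, 4) are satisfied.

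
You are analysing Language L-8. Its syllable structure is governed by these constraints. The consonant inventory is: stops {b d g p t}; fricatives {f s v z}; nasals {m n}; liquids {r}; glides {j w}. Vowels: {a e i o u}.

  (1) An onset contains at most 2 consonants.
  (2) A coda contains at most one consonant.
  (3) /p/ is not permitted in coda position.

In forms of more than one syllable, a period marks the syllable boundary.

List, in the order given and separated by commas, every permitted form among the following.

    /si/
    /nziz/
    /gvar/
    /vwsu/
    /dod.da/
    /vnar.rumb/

/si/ — σ1 onset /s/, coda /∅/ ok → permitted
/nziz/ — σ1 onset /nz/ (2C), coda /z/ ok → permitted
/gvar/ — σ1 onset /gv/ (2C), coda /r/ ok → permitted
/vwsu/ — violates constraint 1: syllable 1 onset /vws/ has 3 consonants (> 2) → not permitted
/dod.da/ — σ1 onset /d/, coda /d/ ok; σ2 onset /d/, coda /∅/ ok → permitted
/vnar.rumb/ — violates constraint 2: syllable 2 coda /mb/ has 2 consonants (> 1) → not permitted

/si/, /nziz/, /gvar/, /dod.da/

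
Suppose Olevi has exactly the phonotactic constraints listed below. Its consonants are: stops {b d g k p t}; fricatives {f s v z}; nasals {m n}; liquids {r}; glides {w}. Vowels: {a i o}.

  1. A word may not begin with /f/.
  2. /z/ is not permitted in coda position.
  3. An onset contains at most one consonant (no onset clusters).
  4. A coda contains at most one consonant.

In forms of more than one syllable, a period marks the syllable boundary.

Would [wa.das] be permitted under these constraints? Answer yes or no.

yes

[wa.das] — σ1 onset /w/, coda /∅/ ok; σ2 onset /d/, coda /s/ ok → permitted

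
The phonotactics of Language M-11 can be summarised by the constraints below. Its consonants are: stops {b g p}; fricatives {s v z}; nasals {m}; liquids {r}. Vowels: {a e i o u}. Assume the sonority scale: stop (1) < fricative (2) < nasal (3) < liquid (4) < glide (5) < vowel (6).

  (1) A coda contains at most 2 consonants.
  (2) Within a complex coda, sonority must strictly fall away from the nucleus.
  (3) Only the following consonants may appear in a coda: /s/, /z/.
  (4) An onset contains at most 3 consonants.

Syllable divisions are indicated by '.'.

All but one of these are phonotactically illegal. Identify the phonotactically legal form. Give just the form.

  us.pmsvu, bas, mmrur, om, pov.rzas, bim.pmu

bas

us.pmsvu — violates constraint 4: syllable 2 onset /pmsv/ has 4 consonants (> 3) → phonotactically illegal
bas — σ1 onset /b/, coda /s/ ok → phonotactically legal
mmrur — violates constraint 3: syllable 1 coda contains /r/, which is not a licensed coda consonant → phonotactically illegal
om — violates constraint 3: syllable 1 coda contains /m/, which is not a licensed coda consonant → phonotactically illegal
pov.rzas — violates constraint 3: syllable 1 coda contains /v/, which is not a licensed coda consonant → phonotactically illegal
bim.pmu — violates constraint 3: syllable 1 coda contains /m/, which is not a licensed coda consonant → phonotactically illegal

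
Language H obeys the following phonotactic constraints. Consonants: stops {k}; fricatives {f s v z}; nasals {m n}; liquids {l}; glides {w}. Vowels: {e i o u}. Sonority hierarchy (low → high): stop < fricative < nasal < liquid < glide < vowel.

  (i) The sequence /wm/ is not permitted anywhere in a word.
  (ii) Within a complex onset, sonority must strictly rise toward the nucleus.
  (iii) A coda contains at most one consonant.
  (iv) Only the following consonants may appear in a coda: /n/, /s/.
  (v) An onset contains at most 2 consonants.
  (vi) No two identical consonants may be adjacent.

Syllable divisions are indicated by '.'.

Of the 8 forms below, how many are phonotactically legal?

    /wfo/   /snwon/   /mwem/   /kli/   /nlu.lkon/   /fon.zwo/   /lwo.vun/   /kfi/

4

/wfo/ — violates constraint (ii): syllable 1 onset /wf/: /w/ (glide, 5) → /f/ (fricative, 2) does not rise → phonotactically illegal
/snwon/ — violates constraint (v): syllable 1 onset /snw/ has 3 consonants (> 2) → phonotactically illegal
/mwem/ — violates constraint (iv): syllable 1 coda contains /m/, which is not a licensed coda consonant → phonotactically illegal
/kli/ — σ1 onset /kl/ (1→4 rises), coda /∅/ ok → phonotactically legal
/nlu.lkon/ — violates constraint (ii): syllable 2 onset /lk/: /l/ (liquid, 4) → /k/ (stop, 1) does not rise → phonotactically illegal
/fon.zwo/ — σ1 onset /f/, coda /n/ ok; σ2 onset /zw/ (2→5 rises), coda /∅/ ok → phonotactically legal
/lwo.vun/ — σ1 onset /lw/ (4→5 rises), coda /∅/ ok; σ2 onset /v/, coda /n/ ok → phonotactically legal
/kfi/ — σ1 onset /kf/ (1→2 rises), coda /∅/ ok → phonotactically legal
Phonotactically legal: /kli/, /fon.zwo/, /lwo.vun/, /kfi/ → 4.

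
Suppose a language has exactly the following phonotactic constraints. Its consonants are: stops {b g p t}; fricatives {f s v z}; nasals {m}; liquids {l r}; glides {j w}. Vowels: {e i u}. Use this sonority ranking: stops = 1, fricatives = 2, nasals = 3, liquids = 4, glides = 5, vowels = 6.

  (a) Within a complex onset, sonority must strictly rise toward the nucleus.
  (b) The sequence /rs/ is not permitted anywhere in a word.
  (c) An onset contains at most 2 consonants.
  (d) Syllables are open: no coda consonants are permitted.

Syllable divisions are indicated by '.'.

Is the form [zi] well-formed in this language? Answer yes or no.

yes

[zi] — σ1 onset /z/, coda /∅/ ok → well-formed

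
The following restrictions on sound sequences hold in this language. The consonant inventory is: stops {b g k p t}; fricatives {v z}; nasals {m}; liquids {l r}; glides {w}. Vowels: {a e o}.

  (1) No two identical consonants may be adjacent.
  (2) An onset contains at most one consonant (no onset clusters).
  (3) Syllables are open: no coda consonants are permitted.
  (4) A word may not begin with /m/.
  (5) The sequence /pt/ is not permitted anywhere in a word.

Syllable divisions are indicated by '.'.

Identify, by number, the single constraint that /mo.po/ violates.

4

/mo.po/: word begins with /m/.
This is a violation of constraint 4: "A word may not begin with /m/."
The remaining constraints (1, 2, 3, 5) are satisfied.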